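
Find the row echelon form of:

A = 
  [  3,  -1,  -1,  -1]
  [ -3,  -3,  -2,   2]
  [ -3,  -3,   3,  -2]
Row operations:
R2 → R2 + (1)·R1
R3 → R3 + (1)·R1
R3 → R3 - (1)·R2

Resulting echelon form:
REF = 
  [  3,  -1,  -1,  -1]
  [  0,  -4,  -3,   1]
  [  0,   0,   5,  -4]

Rank = 3 (number of non-zero pivot rows).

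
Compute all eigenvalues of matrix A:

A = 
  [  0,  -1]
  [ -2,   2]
λ = 1 + √3, 1 - √3  (≈ 2.732, -0.7321)

tr(A) = 2, det(A) = -2
Characteristic polynomial: λ² - tr(A)λ + det(A) = λ² - 2λ - 2
λ² - 2λ - 2 = 0  ⇒  λ = (2 ± √((-2)² - 4·(-2)))/2 = (2 ± √(12))/2
  = 1 + √3,  1 - √3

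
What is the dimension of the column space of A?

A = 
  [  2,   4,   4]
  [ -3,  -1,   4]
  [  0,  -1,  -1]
Row reduce:
R2 → R2 + (3/2)·R1
R3 → R3 + (1/5)·R2
REF = 
  [  2,   4,   4]
  [  0,   5,  10]
  [  0,   0,   1]
Pivot columns: 1, 2, 3 → 3 pivots.
dim(Col(A)) = number of pivot columns = 3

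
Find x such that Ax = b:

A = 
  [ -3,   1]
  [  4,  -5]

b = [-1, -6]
Row reduce the augmented matrix [A|b]:
R2 → R2 + (4/3)·R1
REF = 
  [   -3,     1,    -1]
  [    0, -11/3, -22/3]

Back-substitution:
x₂ = (-22/3) / (-11/3) = 2
x₁ = (-1 - (1)(2)) / (-3) = 1

x = [1, 2]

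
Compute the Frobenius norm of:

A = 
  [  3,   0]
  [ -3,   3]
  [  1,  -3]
||A||_F = 6.083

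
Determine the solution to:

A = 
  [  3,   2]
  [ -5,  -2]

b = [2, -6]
Row reduce the augmented matrix [A|b]:
R2 → R2 + (5/3)·R1
REF = 
  [   3,    2,    2]
  [   0,  4/3, -8/3]

Back-substitution:
x₂ = (-8/3) / (4/3) = -2
x₁ = (2 - (2)(-2)) / 3 = 2

x = [2, -2]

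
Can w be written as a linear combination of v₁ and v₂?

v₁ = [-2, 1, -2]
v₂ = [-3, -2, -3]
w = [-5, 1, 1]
No

Form the augmented matrix and row-reduce:
[v₁|v₂|w] = 
  [ -2,  -3,  -5]
  [  1,  -2,   1]
  [ -2,  -3,   1]
R2 → R2 + (1/2)·R1
R3 → R3 - (1)·R1
REF = 
  [  -2,   -3,   -5]
  [   0, -7/2, -3/2]
  [   0,    0,    6]

Row 3 reads [0 0 | 6], i.e. 0 = 6, so the system is inconsistent and w ∉ span{v₁, v₂}.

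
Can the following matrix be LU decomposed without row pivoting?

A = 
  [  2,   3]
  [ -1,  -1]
Yes.
A[1,1] = 2 ≠ 0, so Gaussian elimination proceeds without a row swap: multiplier ℓ₂₁ = (-1)/(2) = -1/2, and U[2,2] = -1 - (-1/2)(3) = 1/2.
L = 
  [   1,    0]
  [-1/2,    1]
U = 
  [  2,   3]
  [  0, 1/2]
Check row 2 of LU: [(-1/2)(2), (-1/2)(3) + (1/2)] = [-1, -1] = row 2 of A ✓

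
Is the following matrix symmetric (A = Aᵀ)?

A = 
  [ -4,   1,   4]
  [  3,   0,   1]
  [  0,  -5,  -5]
No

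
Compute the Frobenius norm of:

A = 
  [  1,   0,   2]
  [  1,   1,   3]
||A||_F = 4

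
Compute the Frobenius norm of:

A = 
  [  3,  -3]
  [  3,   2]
||A||_F = 5.568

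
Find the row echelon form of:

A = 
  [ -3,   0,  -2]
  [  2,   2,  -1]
Row operations:
R2 → R2 + (2/3)·R1

Resulting echelon form:
REF = 
  [  -3,    0,   -2]
  [   0,    2, -7/3]

Rank = 2 (number of non-zero pivot rows).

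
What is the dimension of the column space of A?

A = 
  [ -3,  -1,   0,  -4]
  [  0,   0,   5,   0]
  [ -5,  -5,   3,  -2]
Row reduce:
R3 → R3 - (5/3)·R1
Swap R2 ↔ R3
REF = 
  [   -3,    -1,     0,    -4]
  [    0, -10/3,     3,  14/3]
  [    0,     0,     5,     0]
Pivot columns: 1, 2, 3 → 3 pivots.
dim(Col(A)) = number of pivot columns = 3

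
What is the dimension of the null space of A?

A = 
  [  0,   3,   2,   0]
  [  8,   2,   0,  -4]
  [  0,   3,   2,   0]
nullity(A) = 2

Row reduce:
Swap R1 ↔ R2
R3 → R3 - (1)·R2
REF = 
  [  8,   2,   0,  -4]
  [  0,   3,   2,   0]
  [  0,   0,   0,   0]
Pivot columns: 1, 2 → 2 pivots.
rank(A) = 2, so nullity(A) = 4 - 2 = 2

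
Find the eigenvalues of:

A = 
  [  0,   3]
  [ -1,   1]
tr(A) = 1, det(A) = 3
Characteristic polynomial: λ² - tr(A)λ + det(A) = λ² - λ + 3
λ² - λ + 3 = 0  ⇒  λ = (1 ± √((-1)² - 4·(3)))/2 = (1 ± √(-11))/2
  = (1 + i√11)/2,  (1 - i√11)/2

λ = (1 + i√11)/2, (1 - i√11)/2  (≈ 0.5 + 1.658i, 0.5 - 1.658i)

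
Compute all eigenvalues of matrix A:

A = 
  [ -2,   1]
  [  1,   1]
tr(A) = -1, det(A) = -3
Characteristic polynomial: λ² - tr(A)λ + det(A) = λ² + λ - 3
λ² + λ - 3 = 0  ⇒  λ = (-1 ± √((1)² - 4·(-3)))/2 = (-1 ± √(13))/2
  = (-1 + √13)/2,  (-1 - √13)/2

λ = (-1 + √13)/2, (-1 - √13)/2  (≈ 1.303, -2.303)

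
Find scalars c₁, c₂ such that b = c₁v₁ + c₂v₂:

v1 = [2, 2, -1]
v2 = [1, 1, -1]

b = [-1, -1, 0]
c1 = -1, c2 = 1

b = -1·v1 + 1·v2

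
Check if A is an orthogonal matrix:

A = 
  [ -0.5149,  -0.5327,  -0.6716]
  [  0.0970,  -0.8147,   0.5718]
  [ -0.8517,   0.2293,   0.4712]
Yes

AᵀA = 
  [  0.9999,   0,   0]
  [  0,   1.0001,   0]
  [  0,   0,   1]
≈ I (equal to I up to the 4-dp rounding of the entries)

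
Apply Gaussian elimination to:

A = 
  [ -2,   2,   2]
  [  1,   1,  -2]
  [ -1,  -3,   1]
Row operations:
R2 → R2 + (1/2)·R1
R3 → R3 - (1/2)·R1
R3 → R3 + (2)·R2

Resulting echelon form:
REF = 
  [ -2,   2,   2]
  [  0,   2,  -1]
  [  0,   0,  -2]

Rank = 3 (number of non-zero pivot rows).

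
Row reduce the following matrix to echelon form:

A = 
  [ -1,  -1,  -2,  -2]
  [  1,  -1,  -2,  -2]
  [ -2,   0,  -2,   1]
Row operations:
R2 → R2 + (1)·R1
R3 → R3 - (2)·R1
R3 → R3 + (1)·R2

Resulting echelon form:
REF = 
  [ -1,  -1,  -2,  -2]
  [  0,  -2,  -4,  -4]
  [  0,   0,  -2,   1]

Rank = 3 (number of non-zero pivot rows).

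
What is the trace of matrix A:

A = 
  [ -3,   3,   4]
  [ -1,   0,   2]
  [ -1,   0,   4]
1

tr(A) = -3 + 0 + 4 = 1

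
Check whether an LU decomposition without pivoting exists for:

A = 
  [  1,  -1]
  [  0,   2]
Yes.
A[1,1] = 1 ≠ 0, so Gaussian elimination proceeds without a row swap: multiplier ℓ₂₁ = (0)/(1) = 0, and U[2,2] = 2 - (0)(-1) = 2.
L = 
  [  1,   0]
  [  0,   1]
U = 
  [  1,  -1]
  [  0,   2]
Check row 2 of LU: [(0)(1), (0)(-1) + 2] = [0, 2] = row 2 of A ✓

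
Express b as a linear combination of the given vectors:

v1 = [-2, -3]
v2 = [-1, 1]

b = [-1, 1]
c1 = 0, c2 = 1

b = 0·v1 + 1·v2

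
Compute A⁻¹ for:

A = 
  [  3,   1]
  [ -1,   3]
det(A) = (3)(3) - (1)(-1) = 10
For a 2×2 matrix, A⁻¹ = (1/det(A)) · [[d, -b], [-c, a]]
    = (1/10) · [[3, -1], [1, 3]]

A⁻¹ = 
  [ 3/10, -1/10]
  [ 1/10,  3/10]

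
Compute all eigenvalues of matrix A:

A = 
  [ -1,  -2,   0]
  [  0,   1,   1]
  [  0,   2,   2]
Characteristic polynomial: det(λI - A) = λ³ - 2λ² - 3λ
The constant term is 0, so λ = 0 is a root: p(λ) = λ(λ² - 2λ - 3)
λ² - 2λ - 3 = (λ + 1)(λ - 3)

λ = 0, 3, -1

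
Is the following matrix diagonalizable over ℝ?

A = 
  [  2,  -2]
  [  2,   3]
No

tr(A) = 5, det(A) = 10
Characteristic polynomial: λ² - tr(A)λ + det(A) = λ² - 5λ + 10
λ² - 5λ + 10 = 0  ⇒  λ = (5 ± √((-5)² - 4·(10)))/2 = (5 ± √(-15))/2
  = (5 + i√15)/2,  (5 - i√15)/2
Eigenvalues: (5 + i√15)/2, (5 - i√15)/2  (≈ 2.5 + 1.936i, 2.5 - 1.936i)
Has complex eigenvalues (not diagonalizable over ℝ).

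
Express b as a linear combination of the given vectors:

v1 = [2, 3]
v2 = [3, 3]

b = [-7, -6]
c1 = 1, c2 = -3

b = 1·v1 + -3·v2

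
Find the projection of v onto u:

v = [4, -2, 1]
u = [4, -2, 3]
proj_u(v) = [92/29, -46/29, 69/29]

v·u = (4)(4) + (-2)(-2) + (1)(3) = 23
u·u = (4)² + (-2)² + (3)² = 29
proj_u(v) = (v·u / u·u) × u = (23/29) × u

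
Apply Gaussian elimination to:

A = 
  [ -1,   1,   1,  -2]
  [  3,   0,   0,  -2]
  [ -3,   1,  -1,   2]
Row operations:
R2 → R2 + (3)·R1
R3 → R3 - (3)·R1
R3 → R3 + (2/3)·R2

Resulting echelon form:
REF = 
  [ -1,   1,   1,  -2]
  [  0,   3,   3,  -8]
  [  0,   0,  -2, 8/3]

Rank = 3 (number of non-zero pivot rows).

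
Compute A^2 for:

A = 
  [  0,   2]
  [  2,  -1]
A² = A·A:
A²[1,1] = (0)(0) + (2)(2) = 4
A²[1,2] = (0)(2) + (2)(-1) = -2
A²[2,1] = (2)(0) + (-1)(2) = -2
A²[2,2] = (2)(2) + (-1)(-1) = 5
A² = 
  [  4,  -2]
  [ -2,   5]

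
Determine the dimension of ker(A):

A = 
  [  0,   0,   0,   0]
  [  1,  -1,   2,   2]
nullity(A) = 3

Row reduce:
Swap R1 ↔ R2
REF = 
  [  1,  -1,   2,   2]
  [  0,   0,   0,   0]
Pivot columns: 1 → 1 pivot.
rank(A) = 1, so nullity(A) = 4 - 1 = 3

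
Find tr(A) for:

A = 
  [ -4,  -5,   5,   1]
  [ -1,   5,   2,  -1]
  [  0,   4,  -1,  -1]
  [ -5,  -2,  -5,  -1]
-1

tr(A) = -4 + 5 + -1 + -1 = -1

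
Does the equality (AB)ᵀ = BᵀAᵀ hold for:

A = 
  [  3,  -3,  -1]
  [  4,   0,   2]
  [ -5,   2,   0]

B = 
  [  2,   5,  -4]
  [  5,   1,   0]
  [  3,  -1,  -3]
Yes

(AB)ᵀ = 
  [-12,  14,   0]
  [ 13,  18, -23]
  [ -9, -22,  20]

BᵀAᵀ = 
  [-12,  14,   0]
  [ 13,  18, -23]
  [ -9, -22,  20]

Both sides are equal — this is the standard identity (AB)ᵀ = BᵀAᵀ, which holds for all A, B.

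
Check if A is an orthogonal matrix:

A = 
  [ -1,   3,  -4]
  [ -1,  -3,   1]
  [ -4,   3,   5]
No

AᵀA = 
  [ 18, -12, -17]
  [-12,  27,   0]
  [-17,   0,  42]
≠ I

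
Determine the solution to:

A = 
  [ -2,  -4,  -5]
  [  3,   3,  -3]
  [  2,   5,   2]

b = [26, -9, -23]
Row reduce the augmented matrix [A|b]:
R2 → R2 + (3/2)·R1
R3 → R3 + (1)·R1
R3 → R3 + (1/3)·R2
REF = 
  [   -2,    -4,    -5,    26]
  [    0,    -3, -21/2,    30]
  [    0,     0, -13/2,    13]

Back-substitution:
x₃ = 13 / (-13/2) = -2
x₂ = (30 - (-21/2)(-2)) / (-3) = -3
x₁ = (26 - (-4)(-3) - (-5)(-2)) / (-2) = -2

x = [-2, -3, -2]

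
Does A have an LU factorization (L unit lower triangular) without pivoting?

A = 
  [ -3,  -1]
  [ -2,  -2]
Yes.
A[1,1] = -3 ≠ 0, so Gaussian elimination proceeds without a row swap: multiplier ℓ₂₁ = (-2)/(-3) = 2/3, and U[2,2] = -2 - (2/3)(-1) = -4/3.
L = 
  [  1,   0]
  [2/3,   1]
U = 
  [  -3,   -1]
  [   0, -4/3]
Check row 2 of LU: [(2/3)(-3), (2/3)(-1) + (-4/3)] = [-2, -2] = row 2 of A ✓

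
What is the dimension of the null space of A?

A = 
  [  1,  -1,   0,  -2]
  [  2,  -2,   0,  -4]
nullity(A) = 3

Row reduce:
R2 → R2 - (2)·R1
REF = 
  [  1,  -1,   0,  -2]
  [  0,   0,   0,   0]
Pivot columns: 1 → 1 pivot.
rank(A) = 1, so nullity(A) = 4 - 1 = 3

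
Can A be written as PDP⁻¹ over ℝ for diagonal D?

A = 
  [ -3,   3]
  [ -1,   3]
Yes

tr(A) = 0, det(A) = -6
Characteristic polynomial: λ² - tr(A)λ + det(A) = λ² - 6
λ² - 6 = 0  ⇒  λ = (0 ± √((0)² - 4·(-6)))/2 = (0 ± √(24))/2
  = √6,  -√6
Eigenvalues: √6, -√6  (≈ 2.449, -2.449)
The two irrational eigenvalues are distinct (simple), so each has alg. mult. = geom. mult. = 1.
Sum of geometric multiplicities equals n, so A has n independent eigenvectors.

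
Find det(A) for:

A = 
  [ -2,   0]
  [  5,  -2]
For a 2×2 matrix, det = ad - bc = (-2)(-2) - (0)(5) = 4

det(A) = 4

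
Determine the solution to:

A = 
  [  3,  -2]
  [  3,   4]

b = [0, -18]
Row reduce the augmented matrix [A|b]:
R2 → R2 - (1)·R1
REF = 
  [  3,  -2,   0]
  [  0,   6, -18]

Back-substitution:
x₂ = (-18) / 6 = -3
x₁ = (0 - (-2)(-3)) / 3 = -2

x = [-2, -3]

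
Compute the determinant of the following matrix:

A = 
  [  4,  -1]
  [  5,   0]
For a 2×2 matrix, det = ad - bc = (4)(0) - (-1)(5) = 5

det(A) = 5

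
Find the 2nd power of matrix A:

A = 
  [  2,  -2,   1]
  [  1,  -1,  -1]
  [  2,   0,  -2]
A² = A·A:
A²[1,1] = (2)(2) + (-2)(1) + (1)(2) = 4
A²[1,2] = (2)(-2) + (-2)(-1) + (1)(0) = -2
A²[1,3] = (2)(1) + (-2)(-1) + (1)(-2) = 2
A²[2,1] = (1)(2) + (-1)(1) + (-1)(2) = -1
A²[2,2] = (1)(-2) + (-1)(-1) + (-1)(0) = -1
A²[2,3] = (1)(1) + (-1)(-1) + (-1)(-2) = 4
A²[3,1] = (2)(2) + (0)(1) + (-2)(2) = 0
A²[3,2] = (2)(-2) + (0)(-1) + (-2)(0) = -4
A²[3,3] = (2)(1) + (0)(-1) + (-2)(-2) = 6
A² = 
  [  4,  -2,   2]
  [ -1,  -1,   4]
  [  0,  -4,   6]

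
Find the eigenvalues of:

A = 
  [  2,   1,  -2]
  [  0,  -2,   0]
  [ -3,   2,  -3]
Characteristic polynomial: det(λI - A) = λ³ + 3λ² - 10λ - 24
Testing integer divisors of the constant term: p(-2) = 0, so (λ + 2) is a factor:
p(λ) = (λ + 2)(λ² + λ - 12)
λ² + λ - 12 = (λ + 4)(λ - 3)

λ = -2, 3, -4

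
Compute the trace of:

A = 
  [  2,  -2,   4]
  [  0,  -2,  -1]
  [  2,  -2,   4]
4

tr(A) = 2 + -2 + 4 = 4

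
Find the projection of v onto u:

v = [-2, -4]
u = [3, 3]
proj_u(v) = [-3, -3]

v·u = (-2)(3) + (-4)(3) = -18
u·u = (3)² + (3)² = 18
proj_u(v) = (v·u / u·u) × u = (-18/18) × u = (-1) × u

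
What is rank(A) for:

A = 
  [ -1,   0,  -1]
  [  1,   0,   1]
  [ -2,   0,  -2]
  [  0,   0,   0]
Row reduce:
R2 → R2 + (1)·R1
R3 → R3 - (2)·R1
REF = 
  [ -1,   0,  -1]
  [  0,   0,   0]
  [  0,   0,   0]
  [  0,   0,   0]
Pivot columns: 1 → 1 pivot.

rank(A) = 1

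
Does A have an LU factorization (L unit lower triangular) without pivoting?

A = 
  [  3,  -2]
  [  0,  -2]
Yes.
A[1,1] = 3 ≠ 0, so Gaussian elimination proceeds without a row swap: multiplier ℓ₂₁ = (0)/(3) = 0, and U[2,2] = -2 - (0)(-2) = -2.
L = 
  [  1,   0]
  [  0,   1]
U = 
  [  3,  -2]
  [  0,  -2]
Check row 2 of LU: [(0)(3), (0)(-2) + (-2)] = [0, -2] = row 2 of A ✓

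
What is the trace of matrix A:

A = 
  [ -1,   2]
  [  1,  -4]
-5

tr(A) = -1 + -4 = -5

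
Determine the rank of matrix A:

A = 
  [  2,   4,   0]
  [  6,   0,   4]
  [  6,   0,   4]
rank(A) = 2

Row reduce:
R2 → R2 - (3)·R1
R3 → R3 - (3)·R1
R3 → R3 - (1)·R2
REF = 
  [  2,   4,   0]
  [  0, -12,   4]
  [  0,   0,   0]
Pivot columns: 1, 2 → 2 pivots.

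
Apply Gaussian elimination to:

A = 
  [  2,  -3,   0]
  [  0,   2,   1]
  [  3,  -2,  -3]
Row operations:
R3 → R3 - (3/2)·R1
R3 → R3 - (5/4)·R2

Resulting echelon form:
REF = 
  [    2,    -3,     0]
  [    0,     2,     1]
  [    0,     0, -17/4]

Rank = 3 (number of non-zero pivot rows).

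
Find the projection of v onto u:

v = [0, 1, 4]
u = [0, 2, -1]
v·u = (0)(0) + (1)(2) + (4)(-1) = -2
u·u = (0)² + (2)² + (-1)² = 5
proj_u(v) = (v·u / u·u) × u = (-2/5) × u

proj_u(v) = [0, -4/5, 2/5]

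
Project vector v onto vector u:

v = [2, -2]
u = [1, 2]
proj_u(v) = [-2/5, -4/5]

v·u = (2)(1) + (-2)(2) = -2
u·u = (1)² + (2)² = 5
proj_u(v) = (v·u / u·u) × u = (-2/5) × u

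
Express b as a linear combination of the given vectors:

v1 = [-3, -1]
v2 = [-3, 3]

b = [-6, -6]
c1 = 3, c2 = -1

b = 3·v1 + -1·v2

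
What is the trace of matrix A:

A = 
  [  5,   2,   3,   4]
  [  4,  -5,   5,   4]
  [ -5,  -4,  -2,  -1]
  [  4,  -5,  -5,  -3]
-5

tr(A) = 5 + -5 + -2 + -3 = -5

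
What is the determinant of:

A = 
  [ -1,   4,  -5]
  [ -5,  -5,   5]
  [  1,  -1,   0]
Cofactor expansion along row 1:
det(A) = (-1)·((-5)(0) - (5)(-1)) - (4)·((-5)(0) - (5)(1)) + (-5)·((-5)(-1) - (-5)(1))
  = (-1)(5) - (4)(-5) + (-5)(10)
  = -35

det(A) = -35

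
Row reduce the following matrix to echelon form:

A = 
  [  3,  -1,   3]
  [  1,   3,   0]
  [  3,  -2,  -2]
Row operations:
R2 → R2 - (1/3)·R1
R3 → R3 - (1)·R1
R3 → R3 + (3/10)·R2

Resulting echelon form:
REF = 
  [     3,     -1,      3]
  [     0,   10/3,     -1]
  [     0,      0, -53/10]

Rank = 3 (number of non-zero pivot rows).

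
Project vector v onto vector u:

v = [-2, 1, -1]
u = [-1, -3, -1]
proj_u(v) = [0, 0, 0]

v·u = (-2)(-1) + (1)(-3) + (-1)(-1) = 0
u·u = (-1)² + (-3)² + (-1)² = 11
proj_u(v) = (v·u / u·u) × u = (0/11) × u = (0) × u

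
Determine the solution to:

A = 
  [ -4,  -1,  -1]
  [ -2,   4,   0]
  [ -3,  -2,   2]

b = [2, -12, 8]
Row reduce the augmented matrix [A|b]:
R2 → R2 - (1/2)·R1
R3 → R3 - (3/4)·R1
R3 → R3 + (5/18)·R2
REF = 
  [  -4,   -1,   -1,    2]
  [   0,  9/2,  1/2,  -13]
  [   0,    0, 26/9, 26/9]

Back-substitution:
x₃ = (26/9) / (26/9) = 1
x₂ = (-13 - (1/2)(1)) / (9/2) = -3
x₁ = (2 - (-1)(-3) - (-1)(1)) / (-4) = 0

x = [0, -3, 1]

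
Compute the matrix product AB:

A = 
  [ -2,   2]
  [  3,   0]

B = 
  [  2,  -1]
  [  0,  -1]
AB = 
  [ -4,   0]
  [  6,  -3]

A is 2×2 and B is 2×2, so AB is 2×2. Each entry is (row of A)·(column of B):
AB[1,1] = (-2)(2) + (2)(0) = -4
AB[1,2] = (-2)(-1) + (2)(-1) = 0
AB[2,1] = (3)(2) + (0)(0) = 6
AB[2,2] = (3)(-1) + (0)(-1) = -3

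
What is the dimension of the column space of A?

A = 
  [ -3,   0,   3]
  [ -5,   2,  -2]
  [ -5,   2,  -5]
dim(Col(A)) = 3

Row reduce:
R2 → R2 - (5/3)·R1
R3 → R3 - (5/3)·R1
R3 → R3 - (1)·R2
REF = 
  [ -3,   0,   3]
  [  0,   2,  -7]
  [  0,   0,  -3]
Pivot columns: 1, 2, 3 → 3 pivots.
dim(Col(A)) = number of pivot columns = 3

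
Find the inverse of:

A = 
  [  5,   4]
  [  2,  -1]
det(A) = (5)(-1) - (4)(2) = -13
For a 2×2 matrix, A⁻¹ = (1/det(A)) · [[d, -b], [-c, a]]
    = (-1/13) · [[-1, -4], [-2, 5]]

A⁻¹ = 
  [ 1/13,  4/13]
  [ 2/13, -5/13]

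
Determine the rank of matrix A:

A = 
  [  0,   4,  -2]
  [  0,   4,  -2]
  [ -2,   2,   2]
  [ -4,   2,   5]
rank(A) = 2

Row reduce:
Swap R1 ↔ R3
R4 → R4 - (2)·R1
R3 → R3 - (1)·R2
R4 → R4 + (1/2)·R2
REF = 
  [ -2,   2,   2]
  [  0,   4,  -2]
  [  0,   0,   0]
  [  0,   0,   0]
Pivot columns: 1, 2 → 2 pivots.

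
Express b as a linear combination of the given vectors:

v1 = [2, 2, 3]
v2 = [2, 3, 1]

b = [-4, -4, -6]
c1 = -2, c2 = 0

b = -2·v1 + 0·v2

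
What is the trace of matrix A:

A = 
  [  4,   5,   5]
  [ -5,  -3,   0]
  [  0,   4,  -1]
0

tr(A) = 4 + -3 + -1 = 0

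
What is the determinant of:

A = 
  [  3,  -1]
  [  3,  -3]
For a 2×2 matrix, det = ad - bc = (3)(-3) - (-1)(3) = -6

det(A) = -6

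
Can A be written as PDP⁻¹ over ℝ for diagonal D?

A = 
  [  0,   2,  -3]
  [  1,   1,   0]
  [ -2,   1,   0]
Yes

Characteristic polynomial: det(λI - A) = λ³ - λ² - 8λ + 9
By the rational root theorem any rational root is an integer dividing 9; none of those is a root, so p(λ) has no rational roots and hence (being an irreducible cubic) no repeated roots.
Discriminant of the cubic: Δ = 1257
Δ > 0 ⇒ three distinct real eigenvalues: λ ≈ -2.874, 1.15, 2.724
Three distinct real eigenvalues, so A has 3 independent eigenvectors.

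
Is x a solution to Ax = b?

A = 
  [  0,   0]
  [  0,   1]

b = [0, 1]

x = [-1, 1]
Yes

Ax = [0, 1] = b ✓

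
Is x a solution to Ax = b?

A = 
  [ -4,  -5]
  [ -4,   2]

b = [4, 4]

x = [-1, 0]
Yes

Ax = [4, 4] = b ✓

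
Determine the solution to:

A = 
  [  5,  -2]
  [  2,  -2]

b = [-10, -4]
x = [-2, 0]

Row reduce the augmented matrix [A|b]:
R2 → R2 - (2/5)·R1
REF = 
  [   5,   -2,  -10]
  [   0, -6/5,    0]

Back-substitution:
x₂ = 0 / (-6/5) = 0
x₁ = (-10 - (-2)(0)) / 5 = -2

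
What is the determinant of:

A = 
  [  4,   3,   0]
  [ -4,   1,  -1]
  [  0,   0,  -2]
-32

Cofactor expansion along row 1:
det(A) = (4)·((1)(-2) - (-1)(0)) - (3)·((-4)(-2) - (-1)(0)) + (0)·((-4)(0) - (1)(0))
  = (4)(-2) - (3)(8) + (0)(0)
  = -32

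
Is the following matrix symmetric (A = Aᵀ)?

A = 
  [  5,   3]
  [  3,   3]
Yes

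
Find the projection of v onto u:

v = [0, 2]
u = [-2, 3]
v·u = (0)(-2) + (2)(3) = 6
u·u = (-2)² + (3)² = 13
proj_u(v) = (v·u / u·u) × u = (6/13) × u

proj_u(v) = [-12/13, 18/13]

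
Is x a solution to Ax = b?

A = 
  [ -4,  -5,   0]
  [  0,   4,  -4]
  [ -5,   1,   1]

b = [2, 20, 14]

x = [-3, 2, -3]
Yes

Ax = [2, 20, 14] = b ✓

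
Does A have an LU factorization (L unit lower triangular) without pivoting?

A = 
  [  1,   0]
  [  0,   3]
Yes.
A[1,1] = 1 ≠ 0, so Gaussian elimination proceeds without a row swap: multiplier ℓ₂₁ = (0)/(1) = 0, and U[2,2] = 3 - (0)(0) = 3.
L = 
  [  1,   0]
  [  0,   1]
U = 
  [  1,   0]
  [  0,   3]
Check row 2 of LU: [(0)(1), (0)(0) + 3] = [0, 3] = row 2 of A ✓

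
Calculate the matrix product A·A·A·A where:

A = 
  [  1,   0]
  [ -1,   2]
A^4 = 
  [  1,   0]
  [-15,  16]

A² = A·A:
A²[1,1] = (1)(1) + (0)(-1) = 1
A²[1,2] = (1)(0) + (0)(2) = 0
A²[2,1] = (-1)(1) + (2)(-1) = -3
A²[2,2] = (-1)(0) + (2)(2) = 4
A² = 
  [  1,   0]
  [ -3,   4]

A^3 = A^2·A:
A^3[1,1] = (1)(1) + (0)(-1) = 1
A^3[1,2] = (1)(0) + (0)(2) = 0
A^3[2,1] = (-3)(1) + (4)(-1) = -7
A^3[2,2] = (-3)(0) + (4)(2) = 8
A^3 = 
  [  1,   0]
  [ -7,   8]

A^4 = A^3·A:
A^4[1,1] = (1)(1) + (0)(-1) = 1
A^4[1,2] = (1)(0) + (0)(2) = 0
A^4[2,1] = (-7)(1) + (8)(-1) = -15
A^4[2,2] = (-7)(0) + (8)(2) = 16
A^4 = 
  [  1,   0]
  [-15,  16]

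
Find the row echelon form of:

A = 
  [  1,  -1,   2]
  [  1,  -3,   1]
Row operations:
R2 → R2 - (1)·R1

Resulting echelon form:
REF = 
  [  1,  -1,   2]
  [  0,  -2,  -1]

Rank = 2 (number of non-zero pivot rows).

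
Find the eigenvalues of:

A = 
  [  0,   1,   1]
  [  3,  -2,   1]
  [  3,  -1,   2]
Characteristic polynomial: det(λI - A) = λ³ - 9λ
The constant term is 0, so λ = 0 is a root: p(λ) = λ(λ² - 9)
λ² - 9 = (λ + 3)(λ - 3)

λ = 0, 3, -3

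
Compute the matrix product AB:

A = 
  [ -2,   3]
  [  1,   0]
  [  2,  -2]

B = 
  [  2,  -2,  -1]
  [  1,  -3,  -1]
A is 3×2 and B is 2×3, so AB is 3×3. Each entry is (row of A)·(column of B):
AB[1,1] = (-2)(2) + (3)(1) = -1
AB[1,2] = (-2)(-2) + (3)(-3) = -5
AB[1,3] = (-2)(-1) + (3)(-1) = -1
AB[2,1] = (1)(2) + (0)(1) = 2
AB[2,2] = (1)(-2) + (0)(-3) = -2
AB[2,3] = (1)(-1) + (0)(-1) = -1
AB[3,1] = (2)(2) + (-2)(1) = 2
AB[3,2] = (2)(-2) + (-2)(-3) = 2
AB[3,3] = (2)(-1) + (-2)(-1) = 0

AB = 
  [ -1,  -5,  -1]
  [  2,  -2,  -1]
  [  2,   2,   0]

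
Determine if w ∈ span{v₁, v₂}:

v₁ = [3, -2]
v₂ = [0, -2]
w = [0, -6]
Yes

Form the augmented matrix and row-reduce:
[v₁|v₂|w] = 
  [  3,   0,   0]
  [ -2,  -2,  -6]
R2 → R2 + (2/3)·R1
REF = 
  [  3,   0,   0]
  [  0,  -2,  -6]

No row of the form [0 0 | nonzero], so the system is consistent. Back-substitution gives c₁ = 0, c₂ = 3: w = (0)·v₁ + (3)·v₂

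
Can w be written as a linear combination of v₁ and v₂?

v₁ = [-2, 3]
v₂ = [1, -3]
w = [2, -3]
Yes

Form the augmented matrix and row-reduce:
[v₁|v₂|w] = 
  [ -2,   1,   2]
  [  3,  -3,  -3]
R2 → R2 + (3/2)·R1
REF = 
  [  -2,    1,    2]
  [   0, -3/2,    0]

No row of the form [0 0 | nonzero], so the system is consistent. Back-substitution gives c₁ = -1, c₂ = 0: w = (-1)·v₁ + (0)·v₂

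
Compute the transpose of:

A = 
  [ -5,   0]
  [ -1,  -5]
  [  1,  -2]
Aᵀ = 
  [ -5,  -1,   1]
  [  0,  -5,  -2]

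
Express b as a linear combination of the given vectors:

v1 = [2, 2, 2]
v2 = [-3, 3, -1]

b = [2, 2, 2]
c1 = 1, c2 = 0

b = 1·v1 + 0·v2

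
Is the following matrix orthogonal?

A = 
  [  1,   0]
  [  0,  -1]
Yes

AᵀA = 
  [  1,   0]
  [  0,   1]
= I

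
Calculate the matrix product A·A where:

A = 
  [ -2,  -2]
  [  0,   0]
A² = A·A:
A²[1,1] = (-2)(-2) + (-2)(0) = 4
A²[1,2] = (-2)(-2) + (-2)(0) = 4
A²[2,1] = (0)(-2) + (0)(0) = 0
A²[2,2] = (0)(-2) + (0)(0) = 0
A² = 
  [  4,   4]
  [  0,   0]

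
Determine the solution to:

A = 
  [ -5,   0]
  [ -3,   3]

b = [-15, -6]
x = [3, 1]

Row reduce the augmented matrix [A|b]:
R2 → R2 - (3/5)·R1
REF = 
  [ -5,   0, -15]
  [  0,   3,   3]

Back-substitution:
x₂ = 3 / 3 = 1
x₁ = (-15 - (0)(1)) / (-5) = 3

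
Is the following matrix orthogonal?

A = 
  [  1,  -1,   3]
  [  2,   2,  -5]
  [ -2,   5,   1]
No

AᵀA = 
  [  9,  -7,  -9]
  [ -7,  30,  -8]
  [ -9,  -8,  35]
≠ I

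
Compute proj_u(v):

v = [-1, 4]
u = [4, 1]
v·u = (-1)(4) + (4)(1) = 0
u·u = (4)² + (1)² = 17
proj_u(v) = (v·u / u·u) × u = (0/17) × u = (0) × u

proj_u(v) = [0, 0]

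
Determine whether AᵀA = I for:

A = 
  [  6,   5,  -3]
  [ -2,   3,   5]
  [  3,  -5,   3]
No

AᵀA = 
  [ 49,   9, -19]
  [  9,  59, -15]
  [-19, -15,  43]
≠ I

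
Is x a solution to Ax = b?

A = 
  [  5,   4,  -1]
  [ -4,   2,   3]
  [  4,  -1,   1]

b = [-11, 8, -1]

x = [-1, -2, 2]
No

Ax = [-15, 6, 0] ≠ b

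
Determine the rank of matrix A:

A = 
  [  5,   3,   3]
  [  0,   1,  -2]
Row reduce:
(no row operations needed)
REF = 
  [  5,   3,   3]
  [  0,   1,  -2]
Pivot columns: 1, 2 → 2 pivots.

rank(A) = 2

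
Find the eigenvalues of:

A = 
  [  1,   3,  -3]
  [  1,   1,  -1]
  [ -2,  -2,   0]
Characteristic polynomial: det(λI - A) = λ³ - 2λ² - 10λ - 4
Testing integer divisors of the constant term: p(-2) = 0, so (λ + 2) is a factor:
p(λ) = (λ + 2)(λ² - 4λ - 2)
λ² - 4λ - 2 = 0  ⇒  λ = (4 ± √((-4)² - 4·(-2)))/2 = (4 ± √(24))/2
  = 2 + √6,  2 - √6

λ = -2, 2 + √6, 2 - √6  (≈ -2, 4.449, -0.4495)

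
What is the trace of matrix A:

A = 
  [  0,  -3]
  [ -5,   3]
3

tr(A) = 0 + 3 = 3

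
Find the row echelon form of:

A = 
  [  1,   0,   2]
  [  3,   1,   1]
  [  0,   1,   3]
Row operations:
R2 → R2 - (3)·R1
R3 → R3 - (1)·R2

Resulting echelon form:
REF = 
  [  1,   0,   2]
  [  0,   1,  -5]
  [  0,   0,   8]

Rank = 3 (number of non-zero pivot rows).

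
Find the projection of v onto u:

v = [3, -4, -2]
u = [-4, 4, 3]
v·u = (3)(-4) + (-4)(4) + (-2)(3) = -34
u·u = (-4)² + (4)² + (3)² = 41
proj_u(v) = (v·u / u·u) × u = (-34/41) × u

proj_u(v) = [136/41, -136/41, -102/41]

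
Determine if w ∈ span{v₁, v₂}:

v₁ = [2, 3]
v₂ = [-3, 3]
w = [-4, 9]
Yes

Form the augmented matrix and row-reduce:
[v₁|v₂|w] = 
  [  2,  -3,  -4]
  [  3,   3,   9]
R2 → R2 - (3/2)·R1
REF = 
  [   2,   -3,   -4]
  [   0, 15/2,   15]

No row of the form [0 0 | nonzero], so the system is consistent. Back-substitution gives c₁ = 1, c₂ = 2: w = (1)·v₁ + (2)·v₂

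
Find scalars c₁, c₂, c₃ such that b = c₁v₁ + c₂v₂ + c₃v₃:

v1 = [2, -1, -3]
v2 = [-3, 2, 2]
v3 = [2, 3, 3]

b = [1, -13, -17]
c1 = 2, c2 = -1, c3 = -3

b = 2·v1 + -1·v2 + -3·v3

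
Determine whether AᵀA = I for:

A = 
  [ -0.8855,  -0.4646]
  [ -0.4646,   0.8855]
Yes

AᵀA = 
  [  1,   0]
  [  0,   1]
≈ I (equal to I up to the 4-dp rounding of the entries)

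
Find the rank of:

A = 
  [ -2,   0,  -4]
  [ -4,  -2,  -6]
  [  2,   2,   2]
Row reduce:
R2 → R2 - (2)·R1
R3 → R3 + (1)·R1
R3 → R3 + (1)·R2
REF = 
  [ -2,   0,  -4]
  [  0,  -2,   2]
  [  0,   0,   0]
Pivot columns: 1, 2 → 2 pivots.

rank(A) = 2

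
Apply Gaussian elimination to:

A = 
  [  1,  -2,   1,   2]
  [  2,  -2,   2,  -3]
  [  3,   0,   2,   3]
Row operations:
R2 → R2 - (2)·R1
R3 → R3 - (3)·R1
R3 → R3 - (3)·R2

Resulting echelon form:
REF = 
  [  1,  -2,   1,   2]
  [  0,   2,   0,  -7]
  [  0,   0,  -1,  18]

Rank = 3 (number of non-zero pivot rows).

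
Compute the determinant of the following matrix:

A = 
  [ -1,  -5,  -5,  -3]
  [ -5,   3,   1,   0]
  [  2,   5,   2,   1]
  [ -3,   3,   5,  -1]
-368

Cofactor expansion along row 1: det(A) = a₁₁M₁₁ - a₁₂M₁₂ + a₁₃M₁₃ - a₁₄M₁₄

M₁₁ = det[[3, 1, 0]; [5, 2, 1]; [3, 5, -1]]
  = (3)·((2)(-1) - (1)(5)) - (1)·((5)(-1) - (1)(3)) + (0)·((5)(5) - (2)(3))
  = (3)(-7) - (1)(-8) + (0)(19)
  = -13
M₁₂ = det[[-5, 1, 0]; [2, 2, 1]; [-3, 5, -1]]
  = (-5)·((2)(-1) - (1)(5)) - (1)·((2)(-1) - (1)(-3)) + (0)·((2)(5) - (2)(-3))
  = (-5)(-7) - (1)(1) + (0)(16)
  = 34
M₁₃ = det[[-5, 3, 0]; [2, 5, 1]; [-3, 3, -1]]
  = (-5)·((5)(-1) - (1)(3)) - (3)·((2)(-1) - (1)(-3)) + (0)·((2)(3) - (5)(-3))
  = (-5)(-8) - (3)(1) + (0)(21)
  = 37
M₁₄ = det[[-5, 3, 1]; [2, 5, 2]; [-3, 3, 5]]
  = (-5)·((5)(5) - (2)(3)) - (3)·((2)(5) - (2)(-3)) + (1)·((2)(3) - (5)(-3))
  = (-5)(19) - (3)(16) + (1)(21)
  = -122

det(A) = (-1)(-13) - (-5)(34) + (-5)(37) - (-3)(-122) = -368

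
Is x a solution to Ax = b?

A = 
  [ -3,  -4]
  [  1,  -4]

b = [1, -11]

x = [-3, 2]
Yes

Ax = [1, -11] = b ✓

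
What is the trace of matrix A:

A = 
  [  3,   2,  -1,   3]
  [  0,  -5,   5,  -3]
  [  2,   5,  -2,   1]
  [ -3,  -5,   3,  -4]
-8

tr(A) = 3 + -5 + -2 + -4 = -8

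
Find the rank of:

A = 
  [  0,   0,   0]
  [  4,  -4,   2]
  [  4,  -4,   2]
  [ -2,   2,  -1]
rank(A) = 1

Row reduce:
Swap R1 ↔ R2
R3 → R3 - (1)·R1
R4 → R4 + (1/2)·R1
REF = 
  [  4,  -4,   2]
  [  0,   0,   0]
  [  0,   0,   0]
  [  0,   0,   0]
Pivot columns: 1 → 1 pivot.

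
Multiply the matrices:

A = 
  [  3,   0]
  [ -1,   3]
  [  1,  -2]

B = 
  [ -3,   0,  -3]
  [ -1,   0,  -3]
A is 3×2 and B is 2×3, so AB is 3×3. Each entry is (row of A)·(column of B):
AB[1,1] = (3)(-3) + (0)(-1) = -9
AB[1,2] = (3)(0) + (0)(0) = 0
AB[1,3] = (3)(-3) + (0)(-3) = -9
AB[2,1] = (-1)(-3) + (3)(-1) = 0
AB[2,2] = (-1)(0) + (3)(0) = 0
AB[2,3] = (-1)(-3) + (3)(-3) = -6
AB[3,1] = (1)(-3) + (-2)(-1) = -1
AB[3,2] = (1)(0) + (-2)(0) = 0
AB[3,3] = (1)(-3) + (-2)(-3) = 3

AB = 
  [ -9,   0,  -9]
  [  0,   0,  -6]
  [ -1,   0,   3]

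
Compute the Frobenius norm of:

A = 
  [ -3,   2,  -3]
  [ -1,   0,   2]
||A||_F = 5.196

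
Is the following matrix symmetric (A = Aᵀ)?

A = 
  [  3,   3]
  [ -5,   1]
No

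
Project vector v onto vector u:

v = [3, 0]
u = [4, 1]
v·u = (3)(4) + (0)(1) = 12
u·u = (4)² + (1)² = 17
proj_u(v) = (v·u / u·u) × u = (12/17) × u

proj_u(v) = [48/17, 12/17]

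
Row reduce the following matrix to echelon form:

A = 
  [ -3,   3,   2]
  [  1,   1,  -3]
Row operations:
R2 → R2 + (1/3)·R1

Resulting echelon form:
REF = 
  [  -3,    3,    2]
  [   0,    2, -7/3]

Rank = 2 (number of non-zero pivot rows).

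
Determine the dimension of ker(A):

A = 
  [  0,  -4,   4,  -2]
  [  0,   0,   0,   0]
nullity(A) = 3

Row reduce:
(no row operations needed)
REF = 
  [  0,  -4,   4,  -2]
  [  0,   0,   0,   0]
Pivot columns: 2 → 1 pivot.
rank(A) = 1, so nullity(A) = 4 - 1 = 3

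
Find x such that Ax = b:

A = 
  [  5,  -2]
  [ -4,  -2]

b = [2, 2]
x = [0, -1]

Row reduce the augmented matrix [A|b]:
R2 → R2 + (4/5)·R1
REF = 
  [    5,    -2,     2]
  [    0, -18/5,  18/5]

Back-substitution:
x₂ = (18/5) / (-18/5) = -1
x₁ = (2 - (-2)(-1)) / 5 = 0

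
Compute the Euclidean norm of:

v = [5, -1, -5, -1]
7.211

||v||₂ = √((5)² + (-1)² + (-5)² + (-1)²) = √52 = 7.211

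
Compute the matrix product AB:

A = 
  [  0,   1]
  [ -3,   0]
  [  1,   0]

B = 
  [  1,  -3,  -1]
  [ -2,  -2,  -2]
A is 3×2 and B is 2×3, so AB is 3×3. Each entry is (row of A)·(column of B):
AB[1,1] = (0)(1) + (1)(-2) = -2
AB[1,2] = (0)(-3) + (1)(-2) = -2
AB[1,3] = (0)(-1) + (1)(-2) = -2
AB[2,1] = (-3)(1) + (0)(-2) = -3
AB[2,2] = (-3)(-3) + (0)(-2) = 9
AB[2,3] = (-3)(-1) + (0)(-2) = 3
AB[3,1] = (1)(1) + (0)(-2) = 1
AB[3,2] = (1)(-3) + (0)(-2) = -3
AB[3,3] = (1)(-1) + (0)(-2) = -1

AB = 
  [ -2,  -2,  -2]
  [ -3,   9,   3]
  [  1,  -3,  -1]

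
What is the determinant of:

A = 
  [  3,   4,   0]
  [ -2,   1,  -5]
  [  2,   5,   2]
Cofactor expansion along row 1:
det(A) = (3)·((1)(2) - (-5)(5)) - (4)·((-2)(2) - (-5)(2)) + (0)·((-2)(5) - (1)(2))
  = (3)(27) - (4)(6) + (0)(-12)
  = 57

det(A) = 57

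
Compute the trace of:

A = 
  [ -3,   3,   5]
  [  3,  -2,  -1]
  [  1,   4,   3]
-2

tr(A) = -3 + -2 + 3 = -2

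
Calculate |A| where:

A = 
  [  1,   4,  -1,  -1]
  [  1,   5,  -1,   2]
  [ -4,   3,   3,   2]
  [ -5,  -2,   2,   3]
-121

Cofactor expansion along row 1: det(A) = a₁₁M₁₁ - a₁₂M₁₂ + a₁₃M₁₃ - a₁₄M₁₄

M₁₁ = det[[5, -1, 2]; [3, 3, 2]; [-2, 2, 3]]
  = (5)·((3)(3) - (2)(2)) - (-1)·((3)(3) - (2)(-2)) + (2)·((3)(2) - (3)(-2))
  = (5)(5) - (-1)(13) + (2)(12)
  = 62
M₁₂ = det[[1, -1, 2]; [-4, 3, 2]; [-5, 2, 3]]
  = (1)·((3)(3) - (2)(2)) - (-1)·((-4)(3) - (2)(-5)) + (2)·((-4)(2) - (3)(-5))
  = (1)(5) - (-1)(-2) + (2)(7)
  = 17
M₁₃ = det[[1, 5, 2]; [-4, 3, 2]; [-5, -2, 3]]
  = (1)·((3)(3) - (2)(-2)) - (5)·((-4)(3) - (2)(-5)) + (2)·((-4)(-2) - (3)(-5))
  = (1)(13) - (5)(-2) + (2)(23)
  = 69
M₁₄ = det[[1, 5, -1]; [-4, 3, 3]; [-5, -2, 2]]
  = (1)·((3)(2) - (3)(-2)) - (5)·((-4)(2) - (3)(-5)) + (-1)·((-4)(-2) - (3)(-5))
  = (1)(12) - (5)(7) + (-1)(23)
  = -46

det(A) = (1)(62) - (4)(17) + (-1)(69) - (-1)(-46) = -121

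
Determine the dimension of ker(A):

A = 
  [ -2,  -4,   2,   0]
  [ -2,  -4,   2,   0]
nullity(A) = 3

Row reduce:
R2 → R2 - (1)·R1
REF = 
  [ -2,  -4,   2,   0]
  [  0,   0,   0,   0]
Pivot columns: 1 → 1 pivot.
rank(A) = 1, so nullity(A) = 4 - 1 = 3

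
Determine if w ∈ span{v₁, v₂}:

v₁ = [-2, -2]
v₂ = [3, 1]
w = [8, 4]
Yes

Form the augmented matrix and row-reduce:
[v₁|v₂|w] = 
  [ -2,   3,   8]
  [ -2,   1,   4]
R2 → R2 - (1)·R1
REF = 
  [ -2,   3,   8]
  [  0,  -2,  -4]

No row of the form [0 0 | nonzero], so the system is consistent. Back-substitution gives c₁ = -1, c₂ = 2: w = (-1)·v₁ + (2)·v₂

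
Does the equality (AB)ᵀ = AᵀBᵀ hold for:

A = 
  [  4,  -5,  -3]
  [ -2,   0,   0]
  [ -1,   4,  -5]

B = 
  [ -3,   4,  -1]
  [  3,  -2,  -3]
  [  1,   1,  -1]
No

(AB)ᵀ = 
  [-30,   6,  10]
  [ 23,  -8, -17]
  [ 14,   2,  -6]

AᵀBᵀ = 
  [-19,  19,   3]
  [ 11, -27,  -9]
  [ 14,   6,   2]

The two matrices differ, so (AB)ᵀ ≠ AᵀBᵀ in general. The correct identity is (AB)ᵀ = BᵀAᵀ.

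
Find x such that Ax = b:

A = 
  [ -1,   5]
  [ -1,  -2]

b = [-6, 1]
Row reduce the augmented matrix [A|b]:
R2 → R2 - (1)·R1
REF = 
  [ -1,   5,  -6]
  [  0,  -7,   7]

Back-substitution:
x₂ = 7 / (-7) = -1
x₁ = (-6 - (5)(-1)) / (-1) = 1

x = [1, -1]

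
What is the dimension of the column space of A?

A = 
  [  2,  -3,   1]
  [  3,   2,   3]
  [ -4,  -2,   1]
Row reduce:
R2 → R2 - (3/2)·R1
R3 → R3 + (2)·R1
R3 → R3 + (16/13)·R2
REF = 
  [    2,    -3,     1]
  [    0,  13/2,   3/2]
  [    0,     0, 63/13]
Pivot columns: 1, 2, 3 → 3 pivots.
dim(Col(A)) = number of pivot columns = 3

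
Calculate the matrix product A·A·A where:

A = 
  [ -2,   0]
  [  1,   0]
A² = A·A:
A²[1,1] = (-2)(-2) + (0)(1) = 4
A²[1,2] = (-2)(0) + (0)(0) = 0
A²[2,1] = (1)(-2) + (0)(1) = -2
A²[2,2] = (1)(0) + (0)(0) = 0
A² = 
  [  4,   0]
  [ -2,   0]

A^3 = A^2·A:
A^3[1,1] = (4)(-2) + (0)(1) = -8
A^3[1,2] = (4)(0) + (0)(0) = 0
A^3[2,1] = (-2)(-2) + (0)(1) = 4
A^3[2,2] = (-2)(0) + (0)(0) = 0
A^3 = 
  [ -8,   0]
  [  4,   0]

Therefore
A^3 = 
  [ -8,   0]
  [  4,   0]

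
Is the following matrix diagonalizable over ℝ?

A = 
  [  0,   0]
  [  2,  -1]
Yes

tr(A) = -1, det(A) = 0
Characteristic polynomial: λ² - tr(A)λ + det(A) = λ² + λ
λ² + λ = λ(λ + 1)
Eigenvalues: 0, -1
λ=-1: alg. mult. = 1, geom. mult. = 2 - rank(A - (-1)I) = 2 - 1 = 1
λ=0: alg. mult. = 1, geom. mult. = 2 - rank(A - (0)I) = 2 - 1 = 1
Sum of geometric multiplicities equals n, so A has n independent eigenvectors.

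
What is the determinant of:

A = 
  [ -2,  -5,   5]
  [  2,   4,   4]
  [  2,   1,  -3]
Cofactor expansion along row 1:
det(A) = (-2)·((4)(-3) - (4)(1)) - (-5)·((2)(-3) - (4)(2)) + (5)·((2)(1) - (4)(2))
  = (-2)(-16) - (-5)(-14) + (5)(-6)
  = -68

det(A) = -68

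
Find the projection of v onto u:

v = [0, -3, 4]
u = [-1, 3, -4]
proj_u(v) = [25/26, -75/26, 50/13]

v·u = (0)(-1) + (-3)(3) + (4)(-4) = -25
u·u = (-1)² + (3)² + (-4)² = 26
proj_u(v) = (v·u / u·u) × u = (-25/26) × u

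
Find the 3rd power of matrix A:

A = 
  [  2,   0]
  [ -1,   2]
A^3 = 
  [  8,   0]
  [-12,   8]

A² = A·A:
A²[1,1] = (2)(2) + (0)(-1) = 4
A²[1,2] = (2)(0) + (0)(2) = 0
A²[2,1] = (-1)(2) + (2)(-1) = -4
A²[2,2] = (-1)(0) + (2)(2) = 4
A² = 
  [  4,   0]
  [ -4,   4]

A^3 = A^2·A:
A^3[1,1] = (4)(2) + (0)(-1) = 8
A^3[1,2] = (4)(0) + (0)(2) = 0
A^3[2,1] = (-4)(2) + (4)(-1) = -12
A^3[2,2] = (-4)(0) + (4)(2) = 8
A^3 = 
  [  8,   0]
  [-12,   8]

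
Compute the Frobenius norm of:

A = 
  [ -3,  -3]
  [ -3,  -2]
||A||_F = 5.568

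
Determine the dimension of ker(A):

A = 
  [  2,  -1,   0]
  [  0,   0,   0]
nullity(A) = 2

Row reduce:
(no row operations needed)
REF = 
  [  2,  -1,   0]
  [  0,   0,   0]
Pivot columns: 1 → 1 pivot.
rank(A) = 1, so nullity(A) = 3 - 1 = 2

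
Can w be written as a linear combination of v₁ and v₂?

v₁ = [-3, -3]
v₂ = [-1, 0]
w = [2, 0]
Yes

Form the augmented matrix and row-reduce:
[v₁|v₂|w] = 
  [ -3,  -1,   2]
  [ -3,   0,   0]
R2 → R2 - (1)·R1
REF = 
  [ -3,  -1,   2]
  [  0,   1,  -2]

No row of the form [0 0 | nonzero], so the system is consistent. Back-substitution gives c₁ = 0, c₂ = -2: w = (0)·v₁ + (-2)·v₂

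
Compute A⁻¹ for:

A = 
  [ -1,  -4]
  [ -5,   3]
det(A) = (-1)(3) - (-4)(-5) = -23
For a 2×2 matrix, A⁻¹ = (1/det(A)) · [[d, -b], [-c, a]]
    = (-1/23) · [[3, 4], [5, -1]]

A⁻¹ = 
  [-3/23, -4/23]
  [-5/23,  1/23]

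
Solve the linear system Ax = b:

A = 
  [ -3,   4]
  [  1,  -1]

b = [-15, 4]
Row reduce the augmented matrix [A|b]:
R2 → R2 + (1/3)·R1
REF = 
  [ -3,   4, -15]
  [  0, 1/3,  -1]

Back-substitution:
x₂ = (-1) / (1/3) = -3
x₁ = (-15 - (4)(-3)) / (-3) = 1

x = [1, -3]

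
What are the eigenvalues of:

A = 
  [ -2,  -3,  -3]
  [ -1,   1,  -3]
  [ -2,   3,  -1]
Characteristic polynomial: det(λI - A) = λ³ + 2λ² - λ + 28
Testing integer divisors of the constant term: p(-4) = 0, so (λ + 4) is a factor:
p(λ) = (λ + 4)(λ² - 2λ + 7)
λ² - 2λ + 7 = 0  ⇒  λ = (2 ± √((-2)² - 4·(7)))/2 = (2 ± √(-24))/2
  = 1 + i√6,  1 - i√6

λ = -4, 1 + i√6, 1 - i√6  (≈ -4, 1 + 2.449i, 1 - 2.449i)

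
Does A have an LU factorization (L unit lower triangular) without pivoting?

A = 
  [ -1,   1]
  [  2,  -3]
Yes.
A[1,1] = -1 ≠ 0, so Gaussian elimination proceeds without a row swap: multiplier ℓ₂₁ = (2)/(-1) = -2, and U[2,2] = -3 - (-2)(1) = -1.
L = 
  [  1,   0]
  [ -2,   1]
U = 
  [ -1,   1]
  [  0,  -1]
Check row 2 of LU: [(-2)(-1), (-2)(1) + (-1)] = [2, -3] = row 2 of A ✓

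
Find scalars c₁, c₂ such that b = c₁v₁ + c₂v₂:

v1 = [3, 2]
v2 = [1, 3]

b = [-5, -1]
c1 = -2, c2 = 1

b = -2·v1 + 1·v2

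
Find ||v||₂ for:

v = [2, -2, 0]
2.828

||v||₂ = √((2)² + (-2)² + (0)²) = √8 = 2.828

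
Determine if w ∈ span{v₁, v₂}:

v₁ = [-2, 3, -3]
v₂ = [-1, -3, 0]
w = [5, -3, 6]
Yes

Form the augmented matrix and row-reduce:
[v₁|v₂|w] = 
  [ -2,  -1,   5]
  [  3,  -3,  -3]
  [ -3,   0,   6]
R2 → R2 + (3/2)·R1
R3 → R3 - (3/2)·R1
R3 → R3 + (1/3)·R2
REF = 
  [  -2,   -1,    5]
  [   0, -9/2,  9/2]
  [   0,    0,    0]

No row of the form [0 0 | nonzero], so the system is consistent. Back-substitution gives c₁ = -2, c₂ = -1: w = (-2)·v₁ + (-1)·v₂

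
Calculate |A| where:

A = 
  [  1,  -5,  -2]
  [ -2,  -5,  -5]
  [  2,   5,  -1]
Cofactor expansion along row 1:
det(A) = (1)·((-5)(-1) - (-5)(5)) - (-5)·((-2)(-1) - (-5)(2)) + (-2)·((-2)(5) - (-5)(2))
  = (1)(30) - (-5)(12) + (-2)(0)
  = 90

det(A) = 90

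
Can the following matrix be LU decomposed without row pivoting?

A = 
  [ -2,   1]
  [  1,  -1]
Yes.
A[1,1] = -2 ≠ 0, so Gaussian elimination proceeds without a row swap: multiplier ℓ₂₁ = (1)/(-2) = -1/2, and U[2,2] = -1 - (-1/2)(1) = -1/2.
L = 
  [   1,    0]
  [-1/2,    1]
U = 
  [  -2,    1]
  [   0, -1/2]
Check row 2 of LU: [(-1/2)(-2), (-1/2)(1) + (-1/2)] = [1, -1] = row 2 of A ✓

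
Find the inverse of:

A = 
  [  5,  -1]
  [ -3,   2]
det(A) = (5)(2) - (-1)(-3) = 7
For a 2×2 matrix, A⁻¹ = (1/det(A)) · [[d, -b], [-c, a]]
    = (1/7) · [[2, 1], [3, 5]]

A⁻¹ = 
  [2/7, 1/7]
  [3/7, 5/7]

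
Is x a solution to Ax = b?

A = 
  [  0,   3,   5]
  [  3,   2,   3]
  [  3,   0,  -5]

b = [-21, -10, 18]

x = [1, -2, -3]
Yes

Ax = [-21, -10, 18] = b ✓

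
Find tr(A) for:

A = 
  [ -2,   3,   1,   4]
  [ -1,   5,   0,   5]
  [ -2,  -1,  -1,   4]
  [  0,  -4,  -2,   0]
2

tr(A) = -2 + 5 + -1 + 0 = 2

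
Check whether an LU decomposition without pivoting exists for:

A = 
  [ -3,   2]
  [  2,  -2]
Yes.
A[1,1] = -3 ≠ 0, so Gaussian elimination proceeds without a row swap: multiplier ℓ₂₁ = (2)/(-3) = -2/3, and U[2,2] = -2 - (-2/3)(2) = -2/3.
L = 
  [   1,    0]
  [-2/3,    1]
U = 
  [  -3,    2]
  [   0, -2/3]
Check row 2 of LU: [(-2/3)(-3), (-2/3)(2) + (-2/3)] = [2, -2] = row 2 of A ✓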